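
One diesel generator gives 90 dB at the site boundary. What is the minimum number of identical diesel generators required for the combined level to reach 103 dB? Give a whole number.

N identical sources give L₁ + 10·log₁₀ N, so require 10·log₁₀ N ≥ 103 − 90 = 13.0 dB.
N ≥ 10^(13.0/10) = 19.953, so N = 20.

20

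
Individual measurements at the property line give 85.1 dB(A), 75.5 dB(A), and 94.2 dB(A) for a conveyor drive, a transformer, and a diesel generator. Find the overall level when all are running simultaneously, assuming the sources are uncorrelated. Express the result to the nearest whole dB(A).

Incoherent sources combine by intensity addition: L_total = 10·log₁₀(Σ 10^(L_i/10)).
Σ 10^(L/10) = 10^(85.1/10) + 10^(75.5/10) + 10^(94.2/10) = 2.989e+09.
L_total = 10·log₁₀(2.989e+09) = 94.76 dB(A).

95 dB(A)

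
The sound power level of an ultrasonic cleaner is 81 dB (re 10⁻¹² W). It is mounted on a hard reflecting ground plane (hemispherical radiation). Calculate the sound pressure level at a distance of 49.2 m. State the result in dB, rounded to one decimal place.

39.2 dB

The power spreads over a hemisphere of area 2π·r², so L_p = L_w − 10·log₁₀(2π·r²).
2π·r² = 1.521e+04 m², 10·log₁₀ of that is 41.821 dB.
L_p = 81 − 41.821 = 39.18 dB.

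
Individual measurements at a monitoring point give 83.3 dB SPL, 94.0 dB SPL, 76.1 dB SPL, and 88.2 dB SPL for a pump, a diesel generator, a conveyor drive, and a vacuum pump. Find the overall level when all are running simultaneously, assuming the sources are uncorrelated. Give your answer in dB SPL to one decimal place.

95.3 dB SPL

Incoherent sources combine by intensity addition: L_total = 10·log₁₀(Σ 10^(L_i/10)).
Σ 10^(L/10) = 10^(83.3/10) + 10^(94.0/10) + 10^(76.1/10) + 10^(88.2/10) = 3.427e+09.
L_total = 10·log₁₀(3.427e+09) = 95.35 dB SPL.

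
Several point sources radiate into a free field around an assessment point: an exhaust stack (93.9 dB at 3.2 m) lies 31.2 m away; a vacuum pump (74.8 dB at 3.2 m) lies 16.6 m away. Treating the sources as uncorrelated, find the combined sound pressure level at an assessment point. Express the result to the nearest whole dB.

74 dB

Apply inverse-square spreading to bring every level to the receiver, then sum 10^(L/10).
exhaust stack: 93.9 − 20·log₁₀(31.2/3.2) = 93.9 − 19.78 = 74.12 dB.
vacuum pump: 74.8 − 20·log₁₀(16.6/3.2) = 74.8 − 14.30 = 60.50 dB.
Σ 10^(L/10) = 2.694e+07 → L_total = 10·log₁₀(2.694e+07) = 74.30 dB.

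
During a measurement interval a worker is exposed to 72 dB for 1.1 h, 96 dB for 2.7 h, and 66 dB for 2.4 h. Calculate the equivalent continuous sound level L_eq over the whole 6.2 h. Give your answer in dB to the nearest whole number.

L_eq = 10·log₁₀[(1/T)·Σ tᵢ·10^(Lᵢ/10)] with T = 6.2 h.
Σ tᵢ·10^(Lᵢ/10) = 1.1·10^(72/10) + 2.7·10^(96/10) + 2.4·10^(66/10) = 1.078e+10.
L_eq = 10·log₁₀(1.078e+10/6.2) = 92.40 dB.

92 dB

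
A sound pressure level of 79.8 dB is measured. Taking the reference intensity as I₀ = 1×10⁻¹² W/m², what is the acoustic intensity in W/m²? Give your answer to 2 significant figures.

9.5e-05 W/m²

I/I₀ = 10^(79.8/10) = 9.55e+07, so I = 9.55e+07 × 10⁻¹² W/m².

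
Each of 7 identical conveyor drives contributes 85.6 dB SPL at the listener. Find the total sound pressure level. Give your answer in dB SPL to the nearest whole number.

N identical incoherent sources raise the level by 10·log₁₀ N.
L_total = 85.6 + 10·log₁₀(7) = 85.6 + 8.451 = 94.05 dB SPL.

94 dB SPL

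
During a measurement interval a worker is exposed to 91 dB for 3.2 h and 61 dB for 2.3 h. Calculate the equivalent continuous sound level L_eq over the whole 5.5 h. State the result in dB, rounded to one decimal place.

Weight each interval's intensity by its duration and average over T = 5.5 h:
Σ tᵢ·10^(Lᵢ/10) = 3.2·10^(91/10) + 2.3·10^(61/10) = 4.031e+09.
L_eq = 10·log₁₀(4.031e+09/5.5) = 88.65 dB.

88.7 dB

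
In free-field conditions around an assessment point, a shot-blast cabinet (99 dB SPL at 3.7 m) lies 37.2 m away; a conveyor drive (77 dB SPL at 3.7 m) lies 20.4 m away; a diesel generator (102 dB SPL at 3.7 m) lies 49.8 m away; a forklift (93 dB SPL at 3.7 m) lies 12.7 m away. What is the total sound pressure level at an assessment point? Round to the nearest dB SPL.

85 dB SPL

First find each source's level at the receiver (point-source: −20·log₁₀(r/r_ref)), then combine on an intensity basis.
shot-blast cabinet: 99 − 20·log₁₀(37.2/3.7) = 99 − 20.05 = 78.95 dB SPL.
conveyor drive: 77 − 20·log₁₀(20.4/3.7) = 77 − 14.83 = 62.17 dB SPL.
diesel generator: 102 − 20·log₁₀(49.8/3.7) = 102 − 22.58 = 79.42 dB SPL.
forklift: 93 − 20·log₁₀(12.7/3.7) = 93 − 10.71 = 82.29 dB SPL.
Σ 10^(L/10) = 3.371e+08 → L_total = 10·log₁₀(3.371e+08) = 85.28 dB SPL.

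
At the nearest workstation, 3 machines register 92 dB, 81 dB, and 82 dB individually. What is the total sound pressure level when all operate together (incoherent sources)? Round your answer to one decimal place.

Incoherent sources combine by intensity addition: L_total = 10·log₁₀(Σ 10^(L_i/10)).
Σ 10^(L/10) = 10^(92/10) + 10^(81/10) + 10^(82/10) = 1.869e+09.
L_total = 10·log₁₀(1.869e+09) = 92.72 dB.

92.7 dB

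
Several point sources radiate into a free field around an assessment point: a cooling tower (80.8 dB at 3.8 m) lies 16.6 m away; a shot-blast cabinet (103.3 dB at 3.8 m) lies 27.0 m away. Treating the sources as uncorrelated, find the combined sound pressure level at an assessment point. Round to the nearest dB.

Apply inverse-square spreading to bring every level to the receiver, then sum 10^(L/10).
cooling tower: 80.8 − 20·log₁₀(16.6/3.8) = 80.8 − 12.81 = 67.99 dB.
shot-blast cabinet: 103.3 − 20·log₁₀(27.0/3.8) = 103.3 − 17.03 = 86.27 dB.
Σ 10^(L/10) = 4.298e+08 → L_total = 10·log₁₀(4.298e+08) = 86.33 dB.

86 dB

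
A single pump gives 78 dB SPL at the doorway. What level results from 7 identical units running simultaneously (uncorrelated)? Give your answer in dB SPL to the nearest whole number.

86 dB SPL

N identical incoherent sources raise the level by 10·log₁₀ N.
L_total = 78 + 10·log₁₀(7) = 78 + 8.451 = 86.45 dB SPL.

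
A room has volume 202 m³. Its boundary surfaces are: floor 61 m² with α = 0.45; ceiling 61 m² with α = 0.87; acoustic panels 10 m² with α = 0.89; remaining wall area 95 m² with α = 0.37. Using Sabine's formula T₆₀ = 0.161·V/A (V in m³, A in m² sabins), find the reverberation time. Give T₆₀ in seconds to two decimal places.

A = Σ Sᵢαᵢ = 61·0.45 + 61·0.87 + 10·0.89 + 95·0.37 = 124.57 m².
T₆₀ = 0.161 × 202 / 124.57 = 0.261 s.

0.26 s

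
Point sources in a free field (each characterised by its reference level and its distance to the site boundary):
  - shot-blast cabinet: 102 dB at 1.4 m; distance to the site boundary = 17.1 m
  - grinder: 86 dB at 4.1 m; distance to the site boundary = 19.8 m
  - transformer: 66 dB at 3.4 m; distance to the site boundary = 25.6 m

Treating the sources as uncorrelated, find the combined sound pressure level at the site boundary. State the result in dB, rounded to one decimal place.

80.9 dB

First find each source's level at the receiver (point-source: −20·log₁₀(r/r_ref)), then combine on an intensity basis.
shot-blast cabinet: 102 − 20·log₁₀(17.1/1.4) = 102 − 21.74 = 80.26 dB.
grinder: 86 − 20·log₁₀(19.8/4.1) = 86 − 13.68 = 72.32 dB.
transformer: 66 − 20·log₁₀(25.6/3.4) = 66 − 17.54 = 48.46 dB.
Σ 10^(L/10) = 1.234e+08 → L_total = 10·log₁₀(1.234e+08) = 80.91 dB.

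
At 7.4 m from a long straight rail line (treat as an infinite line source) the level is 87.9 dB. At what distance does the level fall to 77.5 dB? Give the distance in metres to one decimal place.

81.1 m

For a line source L₁ − L₂ = 10·log₁₀(r₂/r₁), so r₂ = r₁·10^((L₁−L₂)/10).
r₂ = 7.4·10^((87.9−77.5)/10) = 7.4·10^(10.4/10) = 81.14 m.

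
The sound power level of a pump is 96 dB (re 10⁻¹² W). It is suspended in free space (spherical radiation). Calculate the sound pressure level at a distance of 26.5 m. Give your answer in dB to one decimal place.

56.5 dB

The power spreads over a sphere of area 4π·r², so L_p = L_w − 10·log₁₀(4π·r²).
4π·r² = 8825 m², 10·log₁₀ of that is 39.457 dB.
L_p = 96 − 39.457 = 56.54 dB.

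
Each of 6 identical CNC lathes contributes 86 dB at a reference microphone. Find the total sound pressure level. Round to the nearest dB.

94 dB

With 6 equal, uncorrelated contributions the intensity is 6× that of one unit, giving a rise of 10·log₁₀ 6.
L_total = 86 + 10·log₁₀(6) = 86 + 7.782 = 93.78 dB.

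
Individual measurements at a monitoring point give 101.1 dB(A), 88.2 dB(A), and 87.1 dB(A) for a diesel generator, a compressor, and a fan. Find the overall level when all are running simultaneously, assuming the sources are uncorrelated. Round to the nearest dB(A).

Incoherent sources combine by intensity addition: L_total = 10·log₁₀(Σ 10^(L_i/10)).
Σ 10^(L/10) = 10^(101.1/10) + 10^(88.2/10) + 10^(87.1/10) = 1.406e+10.
L_total = 10·log₁₀(1.406e+10) = 101.48 dB(A).

101 dB(A)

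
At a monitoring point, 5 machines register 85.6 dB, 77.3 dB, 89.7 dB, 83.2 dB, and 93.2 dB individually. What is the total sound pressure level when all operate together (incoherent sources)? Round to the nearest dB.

Incoherent sources combine by intensity addition: L_total = 10·log₁₀(Σ 10^(L_i/10)).
Σ 10^(L/10) = 10^(85.6/10) + 10^(77.3/10) + 10^(89.7/10) + 10^(83.2/10) + 10^(93.2/10) = 3.648e+09.
L_total = 10·log₁₀(3.648e+09) = 95.62 dB.

96 dB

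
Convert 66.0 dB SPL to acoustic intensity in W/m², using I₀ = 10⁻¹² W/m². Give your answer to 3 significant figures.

L = 10·log₁₀(I/I₀) ⇒ I = I₀·10^(L/10) = 10⁻¹² × 10^6.60.

3.98e-06 W/m²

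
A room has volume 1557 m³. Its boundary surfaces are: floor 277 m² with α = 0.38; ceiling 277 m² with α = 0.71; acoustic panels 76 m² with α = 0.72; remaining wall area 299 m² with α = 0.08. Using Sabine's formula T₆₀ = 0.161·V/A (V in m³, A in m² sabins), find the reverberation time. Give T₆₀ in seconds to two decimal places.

0.66 s

A = Σ Sᵢαᵢ = 277·0.38 + 277·0.71 + 76·0.72 + 299·0.08 = 380.57 m².
T₆₀ = 0.161·V/A = 0.161·1557/380.57 = 0.659 s.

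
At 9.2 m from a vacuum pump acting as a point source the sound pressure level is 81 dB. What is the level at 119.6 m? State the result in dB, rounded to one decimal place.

For a point source, L₂ = L₁ − 20·log₁₀(r₂/r₁).
L₂ = 81 − 20·log₁₀(119.6/9.2) = 81 − 22.279 = 58.72 dB.

58.7 dB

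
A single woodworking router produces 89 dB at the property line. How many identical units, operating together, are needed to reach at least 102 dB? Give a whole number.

Need L₁ + 10·log₁₀ N ≥ 102, i.e. log₁₀ N ≥ 1.30.
N ≥ 10^(13.0/10) = 19.953, so N = 20.

20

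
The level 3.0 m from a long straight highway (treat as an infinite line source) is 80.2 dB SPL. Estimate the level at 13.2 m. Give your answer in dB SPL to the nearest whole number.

74 dB SPL

Line-source attenuation: ΔL = 10·log₁₀(r₂/r₁) = 10·log₁₀(13.2/3.0) = 6.435 dB.
L₂ = 80.2 − 10·log₁₀(13.2/3.0) = 80.2 − 6.435 = 73.77 dB SPL.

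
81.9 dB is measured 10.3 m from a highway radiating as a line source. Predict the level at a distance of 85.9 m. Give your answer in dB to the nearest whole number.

73 dB

Cylindrical spreading from a line source gives a 10·log₁₀(r₂/r₁) drop.
L₂ = 81.9 − 10·log₁₀(85.9/10.3) = 81.9 − 9.212 = 72.69 dB.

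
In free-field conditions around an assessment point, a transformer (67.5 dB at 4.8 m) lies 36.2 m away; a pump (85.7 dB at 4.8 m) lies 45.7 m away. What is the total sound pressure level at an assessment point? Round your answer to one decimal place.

66.2 dB

First find each source's level at the receiver (point-source: −20·log₁₀(r/r_ref)), then combine on an intensity basis.
transformer: 67.5 − 20·log₁₀(36.2/4.8) = 67.5 − 17.55 = 49.95 dB.
pump: 85.7 − 20·log₁₀(45.7/4.8) = 85.7 − 19.57 = 66.13 dB.
Σ 10^(L/10) = 4.198e+06 → L_total = 10·log₁₀(4.198e+06) = 66.23 dB.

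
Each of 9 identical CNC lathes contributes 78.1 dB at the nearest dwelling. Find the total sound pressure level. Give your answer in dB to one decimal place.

With 9 equal, uncorrelated contributions the intensity is 9× that of one unit, giving a rise of 10·log₁₀ 9.
L_total = 78.1 + 10·log₁₀(9) = 78.1 + 9.542 = 87.64 dB.

87.6 dB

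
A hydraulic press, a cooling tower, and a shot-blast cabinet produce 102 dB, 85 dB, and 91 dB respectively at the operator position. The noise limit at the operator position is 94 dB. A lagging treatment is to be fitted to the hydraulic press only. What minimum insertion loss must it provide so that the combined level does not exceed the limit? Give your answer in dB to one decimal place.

12.3 dB

The untreated sources together contribute 10^(85/10) + 10^(91/10) = 1.575e+09, i.e. 91.97 dB.
The limit corresponds to 10^(94/10) = 2.512e+09; subtracting the fixed part leaves 9.367e+08 for the hydraulic press, i.e. 89.72 dB.
Required insertion loss = 102 − 89.72 = 12.28 dB.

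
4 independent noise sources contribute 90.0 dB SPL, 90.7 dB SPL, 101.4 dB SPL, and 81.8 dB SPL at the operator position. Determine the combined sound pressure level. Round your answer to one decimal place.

102.1 dB SPL

For uncorrelated sources the intensities add, so convert each level to linear form, sum, and take 10·log₁₀ of the total.
Σ 10^(L/10) = 10^(90.0/10) + 10^(90.7/10) + 10^(101.4/10) + 10^(81.8/10) = 1.613e+10.
L_total = 10·log₁₀(1.613e+10) = 102.08 dB SPL.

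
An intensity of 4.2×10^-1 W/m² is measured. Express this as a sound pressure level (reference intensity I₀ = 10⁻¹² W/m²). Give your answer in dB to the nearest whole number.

116 dB

Dividing by I₀ shifts the exponent by 12: I/I₀ = 4.2×10^11.
L = 10·(0.6232 + 11) = 116.23 dB.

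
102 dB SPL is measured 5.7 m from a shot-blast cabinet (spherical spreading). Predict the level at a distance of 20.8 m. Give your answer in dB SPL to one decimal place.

For a point source, L₂ = L₁ − 20·log₁₀(r₂/r₁).
L₂ = 102 − 20·log₁₀(20.8/5.7) = 102 − 11.244 = 90.76 dB SPL.

90.8 dB SPL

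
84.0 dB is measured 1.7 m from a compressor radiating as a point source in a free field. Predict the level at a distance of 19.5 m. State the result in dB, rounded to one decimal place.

62.8 dB

Point-source attenuation: ΔL = 20·log₁₀(r₂/r₁) = 20·log₁₀(19.5/1.7) = 21.192 dB.
L₂ = 84.0 − 20·log₁₀(19.5/1.7) = 84.0 − 21.192 = 62.81 dB.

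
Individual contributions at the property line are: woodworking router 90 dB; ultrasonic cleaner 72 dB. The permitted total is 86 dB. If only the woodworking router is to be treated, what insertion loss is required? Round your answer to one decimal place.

4.2 dB

The untreated sources together contribute 10^(72/10) = 1.585e+07, i.e. 72.00 dB.
To meet 86 dB overall, the treated woodworking router may contribute at most 10^(86/10) − 1.585e+07 = 3.823e+08, i.e. 85.82 dB.
So the woodworking router must be reduced from 90 to 85.82 dB: IL = 4.18 dB.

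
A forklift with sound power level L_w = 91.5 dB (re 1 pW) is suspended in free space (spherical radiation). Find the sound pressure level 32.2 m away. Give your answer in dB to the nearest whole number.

Free-field spherical radiation: L_p = L_w − 10·log₁₀(4π·r²), r = 32.2 m.
4π·r² = 1.303e+04 m², 10·log₁₀ of that is 41.149 dB.
L_p = 91.5 − 41.149 = 50.35 dB.

50 dB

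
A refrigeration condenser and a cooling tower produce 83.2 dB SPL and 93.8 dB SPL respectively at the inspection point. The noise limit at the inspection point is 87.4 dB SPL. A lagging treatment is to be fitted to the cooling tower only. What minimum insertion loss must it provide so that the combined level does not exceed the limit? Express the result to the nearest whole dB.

The untreated sources together contribute 10^(83.2/10) = 2.089e+08, i.e. 83.20 dB SPL.
The limit corresponds to 10^(87.4/10) = 5.495e+08; subtracting the fixed part leaves 3.406e+08 for the cooling tower, i.e. 85.32 dB SPL.
Required insertion loss = 93.8 − 85.32 = 8.48 dB.

8 dB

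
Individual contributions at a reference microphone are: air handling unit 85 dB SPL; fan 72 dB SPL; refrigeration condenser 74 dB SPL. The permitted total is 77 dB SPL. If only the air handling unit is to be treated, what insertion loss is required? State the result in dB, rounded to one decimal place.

15.4 dB

Fixed contribution from the other sources: Σ 10^(L/10) = 10^(72/10) + 10^(74/10) = 4.097e+07 (76.12 dB SPL).
To meet 77 dB SPL overall, the treated air handling unit may contribute at most 10^(77/10) − 4.097e+07 = 9.151e+06, i.e. 69.61 dB SPL.
So the air handling unit must be reduced from 85 to 69.61 dB SPL: IL = 15.39 dB.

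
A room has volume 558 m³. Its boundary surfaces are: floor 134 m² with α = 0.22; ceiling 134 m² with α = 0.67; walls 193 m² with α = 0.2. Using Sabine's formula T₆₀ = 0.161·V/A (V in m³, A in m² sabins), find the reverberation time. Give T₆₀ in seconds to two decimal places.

Summing Sᵢαᵢ: 134·0.22 + 134·0.67 + 193·0.2 = 157.86 m².
T₆₀ = 0.161·V/A = 0.161·558/157.86 = 0.569 s.

0.57 s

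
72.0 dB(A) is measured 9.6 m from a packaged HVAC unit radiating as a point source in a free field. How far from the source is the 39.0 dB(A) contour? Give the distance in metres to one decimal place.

428.8 m

The 33.0 dB drop corresponds to a distance ratio of 10^(33.0/20) for a point source.
r₂ = 9.6·10^((72.0−39.0)/20) = 9.6·10^(33.0/20) = 428.82 m.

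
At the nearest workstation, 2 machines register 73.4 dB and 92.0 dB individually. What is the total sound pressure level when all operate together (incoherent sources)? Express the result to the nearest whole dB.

For uncorrelated sources the intensities add, so convert each level to linear form, sum, and take 10·log₁₀ of the total.
Σ 10^(L/10) = 10^(73.4/10) + 10^(92.0/10) = 1.607e+09.
L_total = 10·log₁₀(1.607e+09) = 92.06 dB.

92 dB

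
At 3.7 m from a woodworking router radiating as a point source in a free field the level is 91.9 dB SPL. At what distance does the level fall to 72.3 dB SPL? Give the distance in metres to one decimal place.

35.3 m

Point-source spreading drops the level by 20·log₁₀(r₂/r₁); inverting, r₂/r₁ = 10^(ΔL/20).
r₂ = 3.7·10^((91.9−72.3)/20) = 3.7·10^(19.6/20) = 35.33 m.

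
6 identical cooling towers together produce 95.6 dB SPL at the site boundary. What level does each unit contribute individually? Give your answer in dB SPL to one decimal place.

For N identical incoherent sources L_total = L₁ + 10·log₁₀ N, so L₁ = 95.6 − 10·log₁₀(6) = 95.6 − 7.782.

87.8 dB SPL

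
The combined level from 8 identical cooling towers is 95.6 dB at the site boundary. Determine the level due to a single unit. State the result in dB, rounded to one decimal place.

For N identical incoherent sources L_total = L₁ + 10·log₁₀ N, so L₁ = 95.6 − 10·log₁₀(8) = 95.6 − 9.031.

86.6 dB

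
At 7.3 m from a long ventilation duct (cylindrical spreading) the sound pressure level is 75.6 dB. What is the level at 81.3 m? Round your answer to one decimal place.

For a line source, L₂ = L₁ − 10·log₁₀(r₂/r₁).
L₂ = 75.6 − 10·log₁₀(81.3/7.3) = 75.6 − 10.468 = 65.13 dB.

65.1 dB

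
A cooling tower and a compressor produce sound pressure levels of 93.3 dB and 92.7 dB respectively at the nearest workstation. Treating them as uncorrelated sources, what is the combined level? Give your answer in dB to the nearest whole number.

For uncorrelated sources the intensities add, so convert each level to linear form, sum, and take 10·log₁₀ of the total.
Σ 10^(L/10) = 10^(93.3/10) + 10^(92.7/10) = 4.000e+09.
L_total = 10·log₁₀(4.000e+09) = 96.02 dB.

96 dB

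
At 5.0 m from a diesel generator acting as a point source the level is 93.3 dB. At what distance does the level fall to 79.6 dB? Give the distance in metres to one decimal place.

24.2 m

For a point source L₁ − L₂ = 20·log₁₀(r₂/r₁), so r₂ = r₁·10^((L₁−L₂)/20).
r₂ = 5.0·10^((93.3−79.6)/20) = 5.0·10^(13.7/20) = 24.21 m.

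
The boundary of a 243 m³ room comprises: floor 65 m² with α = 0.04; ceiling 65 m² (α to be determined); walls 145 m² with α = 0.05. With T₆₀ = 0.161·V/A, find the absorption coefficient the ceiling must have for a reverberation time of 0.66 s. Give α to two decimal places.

0.76

Required total absorption A = 0.161·243/0.66 = 59.28 m².
Absorption from the other surfaces = 65·0.04 + 145·0.05 = 9.85 m², so the ceiling must supply 49.43 m² over 65 m².
α = 49.43/65 = 0.760.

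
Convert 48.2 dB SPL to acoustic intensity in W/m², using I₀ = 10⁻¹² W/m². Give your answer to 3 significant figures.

6.61e-08 W/m²

I/I₀ = 10^(48.2/10) = 6.607e+04, so I = 6.607e+04 × 10⁻¹² W/m².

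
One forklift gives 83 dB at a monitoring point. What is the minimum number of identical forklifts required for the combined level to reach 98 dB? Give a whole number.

Need L₁ + 10·log₁₀ N ≥ 98, i.e. log₁₀ N ≥ 1.50.
N ≥ 10^(15.0/10) = 31.623, so N = 32.

32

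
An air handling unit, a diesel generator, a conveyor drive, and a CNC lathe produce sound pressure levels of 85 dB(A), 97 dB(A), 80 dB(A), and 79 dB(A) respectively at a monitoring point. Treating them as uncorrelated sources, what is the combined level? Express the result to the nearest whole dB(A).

Incoherent sources combine by intensity addition: L_total = 10·log₁₀(Σ 10^(L_i/10)).
Σ 10^(L/10) = 10^(85/10) + 10^(97/10) + 10^(80/10) + 10^(79/10) = 5.508e+09.
L_total = 10·log₁₀(5.508e+09) = 97.41 dB(A).

97 dB(A)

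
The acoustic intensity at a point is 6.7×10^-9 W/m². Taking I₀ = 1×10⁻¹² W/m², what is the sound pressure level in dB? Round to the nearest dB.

38 dB

Dividing by I₀ shifts the exponent by 12: I/I₀ = 6.7×10^3.
L = 10·(0.8261 + 3) = 38.26 dB.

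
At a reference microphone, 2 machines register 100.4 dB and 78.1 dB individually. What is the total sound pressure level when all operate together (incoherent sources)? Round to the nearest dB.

100 dB

For uncorrelated sources the intensities add, so convert each level to linear form, sum, and take 10·log₁₀ of the total.
Σ 10^(L/10) = 10^(100.4/10) + 10^(78.1/10) = 1.103e+10.
L_total = 10·log₁₀(1.103e+10) = 100.43 dB.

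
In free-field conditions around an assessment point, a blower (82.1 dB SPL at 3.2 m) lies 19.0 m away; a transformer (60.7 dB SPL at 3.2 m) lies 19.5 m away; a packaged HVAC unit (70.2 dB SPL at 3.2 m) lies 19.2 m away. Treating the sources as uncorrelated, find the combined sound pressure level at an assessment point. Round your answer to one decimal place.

66.9 dB SPL

Apply inverse-square spreading to bring every level to the receiver, then sum 10^(L/10).
blower: 82.1 − 20·log₁₀(19.0/3.2) = 82.1 − 15.47 = 66.63 dB SPL.
transformer: 60.7 − 20·log₁₀(19.5/3.2) = 60.7 − 15.70 = 45.00 dB SPL.
packaged HVAC unit: 70.2 − 20·log₁₀(19.2/3.2) = 70.2 − 15.56 = 54.64 dB SPL.
Σ 10^(L/10) = 4.923e+06 → L_total = 10·log₁₀(4.923e+06) = 66.92 dB SPL.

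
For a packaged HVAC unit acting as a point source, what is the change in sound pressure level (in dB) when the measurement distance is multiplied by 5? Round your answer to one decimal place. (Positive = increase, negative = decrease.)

-14.0 dB

Point-source spreading: ΔL = −20·log₁₀(r₂/r₁).
ΔL = −20·log₁₀(5) = -13.98 dB.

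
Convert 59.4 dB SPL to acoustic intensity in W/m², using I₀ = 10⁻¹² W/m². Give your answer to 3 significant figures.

L = 10·log₁₀(I/I₀) ⇒ I = I₀·10^(L/10) = 10⁻¹² × 10^5.94.

8.71e-07 W/m²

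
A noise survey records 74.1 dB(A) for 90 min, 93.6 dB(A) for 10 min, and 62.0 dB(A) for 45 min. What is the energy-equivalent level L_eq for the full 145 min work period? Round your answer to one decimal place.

Weight each interval's intensity by its duration and average over T = 145 min:
Σ tᵢ·10^(Lᵢ/10) = 90·10^(74.1/10) + 10·10^(93.6/10) + 45·10^(62.0/10) = 2.529e+10.
L_eq = 10·log₁₀(2.529e+10/145) = 82.42 dB(A).

82.4 dB(A)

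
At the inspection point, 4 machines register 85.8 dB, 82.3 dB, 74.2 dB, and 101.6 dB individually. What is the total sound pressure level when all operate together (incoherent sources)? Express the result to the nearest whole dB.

102 dB

For uncorrelated sources the intensities add, so convert each level to linear form, sum, and take 10·log₁₀ of the total.
Σ 10^(L/10) = 10^(85.8/10) + 10^(82.3/10) + 10^(74.2/10) + 10^(101.6/10) = 1.503e+10.
L_total = 10·log₁₀(1.503e+10) = 101.77 dB.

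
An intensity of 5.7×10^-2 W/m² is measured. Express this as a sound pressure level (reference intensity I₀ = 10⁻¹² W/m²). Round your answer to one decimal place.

Dividing by I₀ shifts the exponent by 12: I/I₀ = 5.7×10^10.
L = 10·(0.7559 + 10) = 107.56 dB.

107.6 dB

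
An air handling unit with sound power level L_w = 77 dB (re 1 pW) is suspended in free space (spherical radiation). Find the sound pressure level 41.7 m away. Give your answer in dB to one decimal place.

L_p = L_w − 10·log₁₀(4π·r²) with r = 41.7 m.
4π·r² = 2.185e+04 m², 10·log₁₀ of that is 43.395 dB.
L_p = 77 − 43.395 = 33.61 dB.

33.6 dB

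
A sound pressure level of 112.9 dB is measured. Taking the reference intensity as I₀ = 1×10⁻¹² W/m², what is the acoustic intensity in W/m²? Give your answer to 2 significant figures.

I = I₀·10^(L/10) = 10⁻¹² × 10^(112.9/10) = 10^(-0.710).

0.19 W/m²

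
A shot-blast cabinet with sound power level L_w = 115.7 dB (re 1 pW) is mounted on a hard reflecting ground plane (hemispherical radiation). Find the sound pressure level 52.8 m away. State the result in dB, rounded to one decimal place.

L_p = L_w − 10·log₁₀(2π·r²) with r = 52.8 m.
2π·r² = 1.752e+04 m², 10·log₁₀ of that is 42.434 dB.
L_p = 115.7 − 42.434 = 73.27 dB.

73.3 dB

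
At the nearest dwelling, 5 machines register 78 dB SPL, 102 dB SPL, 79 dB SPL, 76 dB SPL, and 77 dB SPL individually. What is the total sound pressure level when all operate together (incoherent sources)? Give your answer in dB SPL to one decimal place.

102.1 dB SPL

For uncorrelated sources the intensities add, so convert each level to linear form, sum, and take 10·log₁₀ of the total.
Σ 10^(L/10) = 10^(78/10) + 10^(102/10) + 10^(79/10) + 10^(76/10) + 10^(77/10) = 1.608e+10.
L_total = 10·log₁₀(1.608e+10) = 102.06 dB SPL.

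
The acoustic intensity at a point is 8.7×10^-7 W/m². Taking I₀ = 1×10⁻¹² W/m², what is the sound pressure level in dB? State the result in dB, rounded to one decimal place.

L = 10·log₁₀(I/I₀) = 10·log₁₀(8.7×10^-7/10⁻¹²) = 10·log₁₀(8.7×10^5).
L = 10·(0.9395 + 5) = 59.40 dB.

59.4 dB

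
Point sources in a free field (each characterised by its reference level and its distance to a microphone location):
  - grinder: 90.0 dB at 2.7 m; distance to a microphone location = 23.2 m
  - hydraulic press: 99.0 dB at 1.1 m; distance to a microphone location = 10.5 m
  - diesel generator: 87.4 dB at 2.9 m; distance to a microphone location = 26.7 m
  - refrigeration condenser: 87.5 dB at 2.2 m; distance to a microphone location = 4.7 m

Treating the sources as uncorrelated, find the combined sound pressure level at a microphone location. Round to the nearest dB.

84 dB

First find each source's level at the receiver (point-source: −20·log₁₀(r/r_ref)), then combine on an intensity basis.
grinder: 90.0 − 20·log₁₀(23.2/2.7) = 90.0 − 18.68 = 71.32 dB.
hydraulic press: 99.0 − 20·log₁₀(10.5/1.1) = 99.0 − 19.60 = 79.40 dB.
diesel generator: 87.4 − 20·log₁₀(26.7/2.9) = 87.4 − 19.28 = 68.12 dB.
refrigeration condenser: 87.5 − 20·log₁₀(4.7/2.2) = 87.5 − 6.59 = 80.91 dB.
Σ 10^(L/10) = 2.304e+08 → L_total = 10·log₁₀(2.304e+08) = 83.63 dB.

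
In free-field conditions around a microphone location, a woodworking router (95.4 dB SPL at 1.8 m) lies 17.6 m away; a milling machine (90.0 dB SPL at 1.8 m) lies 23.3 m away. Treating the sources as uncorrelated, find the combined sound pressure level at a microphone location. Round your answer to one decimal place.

76.3 dB SPL

First find each source's level at the receiver (point-source: −20·log₁₀(r/r_ref)), then combine on an intensity basis.
woodworking router: 95.4 − 20·log₁₀(17.6/1.8) = 95.4 − 19.80 = 75.60 dB SPL.
milling machine: 90.0 − 20·log₁₀(23.3/1.8) = 90.0 − 22.24 = 67.76 dB SPL.
Σ 10^(L/10) = 4.224e+07 → L_total = 10·log₁₀(4.224e+07) = 76.26 dB SPL.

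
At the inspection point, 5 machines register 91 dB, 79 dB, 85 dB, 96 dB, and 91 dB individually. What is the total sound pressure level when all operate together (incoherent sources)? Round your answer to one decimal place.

For uncorrelated sources the intensities add, so convert each level to linear form, sum, and take 10·log₁₀ of the total.
Σ 10^(L/10) = 10^(91/10) + 10^(79/10) + 10^(85/10) + 10^(96/10) + 10^(91/10) = 6.895e+09.
L_total = 10·log₁₀(6.895e+09) = 98.39 dB.

98.4 dB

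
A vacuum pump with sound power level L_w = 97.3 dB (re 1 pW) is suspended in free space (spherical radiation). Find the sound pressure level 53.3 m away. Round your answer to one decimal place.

51.8 dB

L_p = L_w − 10·log₁₀(4π·r²) with r = 53.3 m.
4π·r² = 3.57e+04 m², 10·log₁₀ of that is 45.527 dB.
L_p = 97.3 − 45.527 = 51.77 dB.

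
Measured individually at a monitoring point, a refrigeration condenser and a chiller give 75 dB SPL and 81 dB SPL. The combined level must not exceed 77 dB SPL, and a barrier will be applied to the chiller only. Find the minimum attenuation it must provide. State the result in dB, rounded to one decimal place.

8.3 dB

The untreated sources together contribute 10^(75/10) = 3.162e+07, i.e. 75.00 dB SPL.
To meet 77 dB SPL overall, the treated chiller may contribute at most 10^(77/10) − 3.162e+07 = 1.850e+07, i.e. 72.67 dB SPL.
Required insertion loss = 81 − 72.67 = 8.33 dB.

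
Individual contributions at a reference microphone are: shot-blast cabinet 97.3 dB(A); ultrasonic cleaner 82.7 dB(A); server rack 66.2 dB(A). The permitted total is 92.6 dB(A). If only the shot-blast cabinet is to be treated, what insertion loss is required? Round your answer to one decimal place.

Fixed contribution from the other sources: Σ 10^(L/10) = 10^(82.7/10) + 10^(66.2/10) = 1.904e+08 (82.80 dB(A)).
The limit corresponds to 10^(92.6/10) = 1.820e+09; subtracting the fixed part leaves 1.629e+09 for the shot-blast cabinet, i.e. 92.12 dB(A).
Required insertion loss = 97.3 − 92.12 = 5.18 dB.

5.2 dB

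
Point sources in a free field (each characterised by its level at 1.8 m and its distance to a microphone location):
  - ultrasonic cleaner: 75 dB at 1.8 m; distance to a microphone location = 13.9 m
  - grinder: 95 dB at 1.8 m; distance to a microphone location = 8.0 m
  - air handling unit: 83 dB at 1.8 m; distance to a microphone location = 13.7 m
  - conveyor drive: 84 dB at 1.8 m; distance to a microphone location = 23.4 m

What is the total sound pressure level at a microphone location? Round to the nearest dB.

82 dB

Propagate each source to the receiver with L = L_ref − 20·log₁₀(r/r_ref), then add intensities.
ultrasonic cleaner: 75 − 20·log₁₀(13.9/1.8) = 75 − 17.75 = 57.25 dB.
grinder: 95 − 20·log₁₀(8.0/1.8) = 95 − 12.96 = 82.04 dB.
air handling unit: 83 − 20·log₁₀(13.7/1.8) = 83 − 17.63 = 65.37 dB.
conveyor drive: 84 − 20·log₁₀(23.4/1.8) = 84 − 22.28 = 61.72 dB.
Σ 10^(L/10) = 1.656e+08 → L_total = 10·log₁₀(1.656e+08) = 82.19 dB.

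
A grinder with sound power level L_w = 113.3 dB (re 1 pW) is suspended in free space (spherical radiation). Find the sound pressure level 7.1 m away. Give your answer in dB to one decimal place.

L_p = L_w − 10·log₁₀(4π·r²) with r = 7.1 m.
4π·r² = 633.5 m², 10·log₁₀ of that is 28.017 dB.
L_p = 113.3 − 28.017 = 85.28 dB.

85.3 dB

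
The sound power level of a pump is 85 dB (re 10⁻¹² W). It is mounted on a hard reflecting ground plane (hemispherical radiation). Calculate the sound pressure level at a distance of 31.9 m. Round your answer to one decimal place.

Free-field hemispherical radiation: L_p = L_w − 10·log₁₀(2π·r²), r = 31.9 m.
2π·r² = 6394 m², 10·log₁₀ of that is 38.058 dB.
L_p = 85 − 38.058 = 46.94 dB.

46.9 dB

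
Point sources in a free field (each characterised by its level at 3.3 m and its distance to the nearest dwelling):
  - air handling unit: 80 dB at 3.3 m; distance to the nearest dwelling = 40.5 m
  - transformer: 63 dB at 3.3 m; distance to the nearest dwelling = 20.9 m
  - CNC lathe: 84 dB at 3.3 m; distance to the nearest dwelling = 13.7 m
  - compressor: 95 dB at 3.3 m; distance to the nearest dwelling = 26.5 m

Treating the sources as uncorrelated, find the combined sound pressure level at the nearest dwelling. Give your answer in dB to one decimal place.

Apply inverse-square spreading to bring every level to the receiver, then sum 10^(L/10).
air handling unit: 80 − 20·log₁₀(40.5/3.3) = 80 − 21.78 = 58.22 dB.
transformer: 63 − 20·log₁₀(20.9/3.3) = 63 − 16.03 = 46.97 dB.
CNC lathe: 84 − 20·log₁₀(13.7/3.3) = 84 − 12.36 = 71.64 dB.
compressor: 95 − 20·log₁₀(26.5/3.3) = 95 − 18.09 = 76.91 dB.
Σ 10^(L/10) = 6.433e+07 → L_total = 10·log₁₀(6.433e+07) = 78.08 dB.

78.1 dB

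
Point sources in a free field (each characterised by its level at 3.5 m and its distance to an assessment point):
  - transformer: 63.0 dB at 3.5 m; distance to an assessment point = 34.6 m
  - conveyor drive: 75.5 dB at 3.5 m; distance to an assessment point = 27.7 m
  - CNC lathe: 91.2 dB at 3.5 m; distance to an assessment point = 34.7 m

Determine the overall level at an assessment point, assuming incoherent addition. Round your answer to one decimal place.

71.5 dB

First find each source's level at the receiver (point-source: −20·log₁₀(r/r_ref)), then combine on an intensity basis.
transformer: 63.0 − 20·log₁₀(34.6/3.5) = 63.0 − 19.90 = 43.10 dB.
conveyor drive: 75.5 − 20·log₁₀(27.7/3.5) = 75.5 − 17.97 = 57.53 dB.
CNC lathe: 91.2 − 20·log₁₀(34.7/3.5) = 91.2 − 19.93 = 71.27 dB.
Σ 10^(L/10) = 1.400e+07 → L_total = 10·log₁₀(1.400e+07) = 71.46 dB.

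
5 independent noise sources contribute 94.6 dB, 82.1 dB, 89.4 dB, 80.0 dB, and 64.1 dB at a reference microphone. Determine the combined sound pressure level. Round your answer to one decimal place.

Incoherent sources combine by intensity addition: L_total = 10·log₁₀(Σ 10^(L_i/10)).
Σ 10^(L/10) = 10^(94.6/10) + 10^(82.1/10) + 10^(89.4/10) + 10^(80.0/10) + 10^(64.1/10) = 4.020e+09.
L_total = 10·log₁₀(4.020e+09) = 96.04 dB.

96.0 dB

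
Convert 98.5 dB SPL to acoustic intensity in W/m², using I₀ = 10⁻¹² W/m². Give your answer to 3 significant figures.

0.00708 W/m²

I = I₀·10^(L/10) = 10⁻¹² × 10^(98.5/10) = 10^(-2.150).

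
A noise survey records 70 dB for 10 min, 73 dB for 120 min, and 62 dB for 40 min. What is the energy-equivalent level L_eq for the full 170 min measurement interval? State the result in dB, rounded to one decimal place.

The energy average is taken in the linear domain: L_eq = 10·log₁₀[(Σ tᵢ·10^(Lᵢ/10))/T], T = 170 min.
Σ tᵢ·10^(Lᵢ/10) = 10·10^(70/10) + 120·10^(73/10) + 40·10^(62/10) = 2.558e+09.
L_eq = 10·log₁₀(2.558e+09/170) = 71.77 dB.

71.8 dB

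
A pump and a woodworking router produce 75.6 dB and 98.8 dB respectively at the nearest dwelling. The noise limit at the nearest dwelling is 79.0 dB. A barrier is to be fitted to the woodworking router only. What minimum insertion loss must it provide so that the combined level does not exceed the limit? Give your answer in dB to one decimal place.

Everything except the woodworking router sums to 10^(75.6/10) = 3.631e+07 in linear terms, 75.60 dB.
To meet 79.0 dB overall, the treated woodworking router may contribute at most 10^(79.0/10) − 3.631e+07 = 4.313e+07, i.e. 76.35 dB.
Required insertion loss = 98.8 − 76.35 = 22.45 dB.

22.5 dB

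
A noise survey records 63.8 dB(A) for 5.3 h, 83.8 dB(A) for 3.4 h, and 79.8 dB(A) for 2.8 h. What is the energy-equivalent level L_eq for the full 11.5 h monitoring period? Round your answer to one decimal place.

79.8 dB(A)

L_eq = 10·log₁₀[(1/T)·Σ tᵢ·10^(Lᵢ/10)] with T = 11.5 h.
Σ tᵢ·10^(Lᵢ/10) = 5.3·10^(63.8/10) + 3.4·10^(83.8/10) + 2.8·10^(79.8/10) = 1.096e+09.
L_eq = 10·log₁₀(1.096e+09/11.5) = 79.79 dB(A).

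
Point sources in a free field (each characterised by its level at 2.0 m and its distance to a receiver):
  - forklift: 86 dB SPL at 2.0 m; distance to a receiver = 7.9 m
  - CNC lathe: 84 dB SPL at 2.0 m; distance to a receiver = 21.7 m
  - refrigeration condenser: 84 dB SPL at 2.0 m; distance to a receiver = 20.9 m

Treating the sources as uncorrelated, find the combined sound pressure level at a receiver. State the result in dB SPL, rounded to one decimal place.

Apply inverse-square spreading to bring every level to the receiver, then sum 10^(L/10).
forklift: 86 − 20·log₁₀(7.9/2.0) = 86 − 11.93 = 74.07 dB SPL.
CNC lathe: 84 − 20·log₁₀(21.7/2.0) = 84 − 20.71 = 63.29 dB SPL.
refrigeration condenser: 84 − 20·log₁₀(20.9/2.0) = 84 − 20.38 = 63.62 dB SPL.
Σ 10^(L/10) = 2.995e+07 → L_total = 10·log₁₀(2.995e+07) = 74.76 dB SPL.

74.8 dB SPL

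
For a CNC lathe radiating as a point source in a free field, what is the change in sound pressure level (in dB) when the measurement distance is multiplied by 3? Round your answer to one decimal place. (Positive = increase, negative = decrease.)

-9.5 dB

With spherical spreading the level changes by −20·log₁₀(r₂/r₁).
ΔL = −20·log₁₀(3) = -9.54 dB.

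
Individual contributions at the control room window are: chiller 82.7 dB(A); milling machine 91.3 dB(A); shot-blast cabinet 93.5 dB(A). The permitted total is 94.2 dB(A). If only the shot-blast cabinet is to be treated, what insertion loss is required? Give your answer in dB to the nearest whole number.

Fixed contribution from the other sources: Σ 10^(L/10) = 10^(82.7/10) + 10^(91.3/10) = 1.535e+09 (91.86 dB(A)).
To meet 94.2 dB(A) overall, the treated shot-blast cabinet may contribute at most 10^(94.2/10) − 1.535e+09 = 1.095e+09, i.e. 90.39 dB(A).
Required insertion loss = 93.5 − 90.39 = 3.11 dB.

3 dB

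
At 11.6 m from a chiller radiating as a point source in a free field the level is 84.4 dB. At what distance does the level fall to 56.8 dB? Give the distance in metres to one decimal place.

For a point source L₁ − L₂ = 20·log₁₀(r₂/r₁), so r₂ = r₁·10^((L₁−L₂)/20).
r₂ = 11.6·10^((84.4−56.8)/20) = 11.6·10^(27.6/20) = 278.26 m.

278.3 m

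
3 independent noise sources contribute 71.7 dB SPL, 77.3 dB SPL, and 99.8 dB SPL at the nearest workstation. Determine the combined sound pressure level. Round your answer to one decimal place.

Incoherent sources combine by intensity addition: L_total = 10·log₁₀(Σ 10^(L_i/10)).
Σ 10^(L/10) = 10^(71.7/10) + 10^(77.3/10) + 10^(99.8/10) = 9.618e+09.
L_total = 10·log₁₀(9.618e+09) = 99.83 dB SPL.

99.8 dB SPL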